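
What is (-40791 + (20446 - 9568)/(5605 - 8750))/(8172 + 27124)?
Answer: -3467529/3000160 ≈ -1.1558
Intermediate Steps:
(-40791 + (20446 - 9568)/(5605 - 8750))/(8172 + 27124) = (-40791 + 10878/(-3145))/35296 = (-40791 + 10878*(-1/3145))*(1/35296) = (-40791 - 294/85)*(1/35296) = -3467529/85*1/35296 = -3467529/3000160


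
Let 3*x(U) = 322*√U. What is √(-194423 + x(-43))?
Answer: √(-1749807 + 966*I*√43)/3 ≈ 0.79811 + 440.94*I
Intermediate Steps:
x(U) = 322*√U/3 (x(U) = (322*√U)/3 = 322*√U/3)
√(-194423 + x(-43)) = √(-194423 + 322*√(-43)/3) = √(-194423 + 322*(I*√43)/3) = √(-194423 + 322*I*√43/3)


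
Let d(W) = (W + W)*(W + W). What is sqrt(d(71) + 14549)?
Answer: 3*sqrt(3857) ≈ 186.31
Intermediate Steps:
d(W) = 4*W**2 (d(W) = (2*W)*(2*W) = 4*W**2)
sqrt(d(71) + 14549) = sqrt(4*71**2 + 14549) = sqrt(4*5041 + 14549) = sqrt(20164 + 14549) = sqrt(34713) = 3*sqrt(3857)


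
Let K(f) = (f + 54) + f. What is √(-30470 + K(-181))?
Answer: I*√30778 ≈ 175.44*I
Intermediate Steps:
K(f) = 54 + 2*f (K(f) = (54 + f) + f = 54 + 2*f)
√(-30470 + K(-181)) = √(-30470 + (54 + 2*(-181))) = √(-30470 + (54 - 362)) = √(-30470 - 308) = √(-30778) = I*√30778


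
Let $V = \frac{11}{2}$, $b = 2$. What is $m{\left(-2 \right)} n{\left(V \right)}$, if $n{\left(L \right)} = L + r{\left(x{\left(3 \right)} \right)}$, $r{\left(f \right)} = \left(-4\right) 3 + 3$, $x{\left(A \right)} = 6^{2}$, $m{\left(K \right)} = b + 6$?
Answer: $-28$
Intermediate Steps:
$m{\left(K \right)} = 8$ ($m{\left(K \right)} = 2 + 6 = 8$)
$V = \frac{11}{2}$ ($V = 11 \cdot \frac{1}{2} = \frac{11}{2} \approx 5.5$)
$x{\left(A \right)} = 36$
$r{\left(f \right)} = -9$ ($r{\left(f \right)} = -12 + 3 = -9$)
$n{\left(L \right)} = -9 + L$ ($n{\left(L \right)} = L - 9 = -9 + L$)
$m{\left(-2 \right)} n{\left(V \right)} = 8 \left(-9 + \frac{11}{2}\right) = 8 \left(- \frac{7}{2}\right) = -28$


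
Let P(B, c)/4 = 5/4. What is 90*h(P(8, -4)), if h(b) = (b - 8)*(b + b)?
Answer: -2700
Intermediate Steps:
P(B, c) = 5 (P(B, c) = 4*(5/4) = 5)
h(b) = 2*b*(-8 + b) (h(b) = (-8 + b)*(2*b) = 2*b*(-8 + b))
90*h(P(8, -4)) = 90*(2*5*(-8 + 5)) = 90*(2*5*(-3)) = 90*(-30) = -2700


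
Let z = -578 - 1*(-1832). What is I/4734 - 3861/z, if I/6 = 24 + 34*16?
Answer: -70729/29982 ≈ -2.3590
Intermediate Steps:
z = 1254 (z = -578 + 1832 = 1254)
I = 3408 (I = 6*(24 + 34*16) = 6*(24 + 544) = 6*568 = 3408)
I/4734 - 3861/z = 3408/4734 - 3861/1254 = 3408*(1/4734) - 3861*1/1254 = 568/789 - 117/38 = -70729/29982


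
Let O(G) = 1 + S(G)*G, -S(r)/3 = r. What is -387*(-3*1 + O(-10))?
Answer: 116874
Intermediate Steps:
S(r) = -3*r
O(G) = 1 - 3*G² (O(G) = 1 + (-3*G)*G = 1 - 3*G²)
-387*(-3*1 + O(-10)) = -387*(-3*1 + (1 - 3*(-10)²)) = -387*(-3 + (1 - 3*100)) = -387*(-3 + (1 - 300)) = -387*(-3 - 299) = -387*(-302) = 116874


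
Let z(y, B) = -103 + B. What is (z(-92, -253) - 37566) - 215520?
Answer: -253442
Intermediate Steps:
(z(-92, -253) - 37566) - 215520 = ((-103 - 253) - 37566) - 215520 = (-356 - 37566) - 215520 = -37922 - 215520 = -253442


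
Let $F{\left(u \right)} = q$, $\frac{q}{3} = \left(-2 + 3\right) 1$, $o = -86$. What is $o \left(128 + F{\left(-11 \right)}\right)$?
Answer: $-11266$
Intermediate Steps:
$q = 3$ ($q = 3 \left(-2 + 3\right) 1 = 3 \cdot 1 \cdot 1 = 3 \cdot 1 = 3$)
$F{\left(u \right)} = 3$
$o \left(128 + F{\left(-11 \right)}\right) = - 86 \left(128 + 3\right) = \left(-86\right) 131 = -11266$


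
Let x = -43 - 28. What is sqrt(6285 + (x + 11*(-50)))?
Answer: 4*sqrt(354) ≈ 75.260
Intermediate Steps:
x = -71
sqrt(6285 + (x + 11*(-50))) = sqrt(6285 + (-71 + 11*(-50))) = sqrt(6285 + (-71 - 550)) = sqrt(6285 - 621) = sqrt(5664) = 4*sqrt(354)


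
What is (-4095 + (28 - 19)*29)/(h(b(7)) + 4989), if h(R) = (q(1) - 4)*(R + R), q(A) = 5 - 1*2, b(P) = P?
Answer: -3834/4975 ≈ -0.77065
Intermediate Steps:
q(A) = 3 (q(A) = 5 - 2 = 3)
h(R) = -2*R (h(R) = (3 - 4)*(R + R) = -2*R)
(-4095 + (28 - 19)*29)/(h(b(7)) + 4989) = (-4095 + (28 - 19)*29)/(-2*7 + 4989) = (-4095 + 9*29)/(-14 + 4989) = (-4095 + 261)/4975 = -3834*1/4975 = -3834/4975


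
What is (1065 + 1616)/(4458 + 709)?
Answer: 2681/5167 ≈ 0.51887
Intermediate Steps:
(1065 + 1616)/(4458 + 709) = 2681/5167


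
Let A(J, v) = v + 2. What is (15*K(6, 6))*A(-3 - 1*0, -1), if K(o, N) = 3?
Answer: 45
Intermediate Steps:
A(J, v) = 2 + v
(15*K(6, 6))*A(-3 - 1*0, -1) = (15*3)*(2 - 1) = 45*1 = 45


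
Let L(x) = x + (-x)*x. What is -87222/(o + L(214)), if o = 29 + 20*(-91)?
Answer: 29074/15791 ≈ 1.8412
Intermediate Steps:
o = -1791 (o = 29 - 1820 = -1791)
L(x) = x - x²
-87222/(o + L(214)) = -87222/(-1791 + 214*(1 - 1*214)) = -87222/(-1791 + 214*(1 - 214)) = -87222/(-1791 + 214*(-213)) = -87222/(-1791 - 45582) = -87222/(-47373) = -87222*(-1/47373) = 29074/15791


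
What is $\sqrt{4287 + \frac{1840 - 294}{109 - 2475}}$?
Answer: $\frac{2 \sqrt{8873809}}{91} \approx 65.47$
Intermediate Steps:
$\sqrt{4287 + \frac{1840 - 294}{109 - 2475}} = \sqrt{4287 + \frac{1546}{-2366}} = \sqrt{4287 + 1546 \left(- \frac{1}{2366}\right)} = \sqrt{4287 - \frac{773}{1183}} = \sqrt{\frac{5070748}{1183}} = \frac{2 \sqrt{8873809}}{91}$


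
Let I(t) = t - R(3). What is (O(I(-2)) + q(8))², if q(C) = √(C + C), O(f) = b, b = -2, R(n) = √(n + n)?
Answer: 4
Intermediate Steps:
R(n) = √2*√n (R(n) = √(2*n) = √2*√n)
I(t) = t - √6 (I(t) = t - √2*√3 = t - √6)
O(f) = -2
q(C) = √2*√C (q(C) = √(2*C) = √2*√C)
(O(I(-2)) + q(8))² = (-2 + √2*√8)² = (-2 + √2*(2*√2))² = (-2 + 4)² = 2² = 4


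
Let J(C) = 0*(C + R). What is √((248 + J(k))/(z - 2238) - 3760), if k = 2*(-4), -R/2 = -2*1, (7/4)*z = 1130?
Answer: 18*I*√360444921/5573 ≈ 61.32*I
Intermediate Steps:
z = 4520/7 (z = (4/7)*1130 = 4520/7 ≈ 645.71)
R = 4 (R = -(-4) = -2*(-2) = 4)
k = -8
J(C) = 0 (J(C) = 0*(C + 4) = 0*(4 + C) = 0)
√((248 + J(k))/(z - 2238) - 3760) = √((248 + 0)/(4520/7 - 2238) - 3760) = √(248/(-11146/7) - 3760) = √(248*(-7/11146) - 3760) = √(-868/5573 - 3760) = √(-20955348/5573) = 18*I*√360444921/5573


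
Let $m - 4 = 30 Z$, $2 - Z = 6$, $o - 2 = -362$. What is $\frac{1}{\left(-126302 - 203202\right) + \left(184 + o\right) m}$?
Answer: $- \frac{1}{309088} \approx -3.2353 \cdot 10^{-6}$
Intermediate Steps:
$o = -360$ ($o = 2 - 362 = -360$)
$Z = -4$ ($Z = 2 - 6 = -4$)
$m = -116$ ($m = 4 + 30 \left(-4\right) = 4 - 120 = -116$)
$\frac{1}{\left(-126302 - 203202\right) + \left(184 + o\right) m} = \frac{1}{\left(-126302 - 203202\right) + \left(184 - 360\right) \left(-116\right)} = \frac{1}{-329504 - -20416} = \frac{1}{-329504 + 20416} = \frac{1}{-309088} = - \frac{1}{309088}$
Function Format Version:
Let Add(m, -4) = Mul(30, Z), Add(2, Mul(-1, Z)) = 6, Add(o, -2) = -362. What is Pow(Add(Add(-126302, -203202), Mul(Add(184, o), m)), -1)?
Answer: Rational(-1, 309088) ≈ -3.2353e-6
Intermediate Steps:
o = -360 (o = Add(2, -362) = -360)
Z = -4 (Z = Add(2, Mul(-1, 6)) = Add(2, -6) = -4)
m = -116 (m = Add(4, Mul(30, -4)) = Add(4, -120) = -116)
Pow(Add(Add(-126302, -203202), Mul(Add(184, o), m)), -1) = Pow(Add(Add(-126302, -203202), Mul(Add(184, -360), -116)), -1) = Pow(Add(-329504, Mul(-176, -116)), -1) = Pow(Add(-329504, 20416), -1) = Pow(-309088, -1) = Rational(-1, 309088)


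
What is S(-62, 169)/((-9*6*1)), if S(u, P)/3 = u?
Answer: 31/9 ≈ 3.4444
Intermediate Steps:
S(u, P) = 3*u
S(-62, 169)/((-9*6*1)) = (3*(-62))/((-9*6*1)) = -186/((-54*1)) = -186/(-54) = -186*(-1/54) = 31/9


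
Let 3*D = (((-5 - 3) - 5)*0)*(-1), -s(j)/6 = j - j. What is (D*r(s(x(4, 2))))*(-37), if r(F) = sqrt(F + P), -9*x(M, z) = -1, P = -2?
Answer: 0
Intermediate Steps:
x(M, z) = 1/9 (x(M, z) = -1/9*(-1) = 1/9)
s(j) = 0 (s(j) = -6*(j - j) = -6*0 = 0)
r(F) = sqrt(-2 + F) (r(F) = sqrt(F - 2) = sqrt(-2 + F))
D = 0 (D = ((((-5 - 3) - 5)*0)*(-1))/3 = (((-8 - 5)*0)*(-1))/3 = (-13*0*(-1))/3 = (0*(-1))/3 = (1/3)*0 = 0)
(D*r(s(x(4, 2))))*(-37) = (0*sqrt(-2 + 0))*(-37) = (0*sqrt(-2))*(-37) = (0*(I*sqrt(2)))*(-37) = 0*(-37) = 0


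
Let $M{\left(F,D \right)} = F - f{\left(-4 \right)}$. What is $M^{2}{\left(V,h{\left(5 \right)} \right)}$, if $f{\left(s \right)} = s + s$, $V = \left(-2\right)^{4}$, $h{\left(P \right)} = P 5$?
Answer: $576$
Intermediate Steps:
$h{\left(P \right)} = 5 P$
$V = 16$
$f{\left(s \right)} = 2 s$
$M{\left(F,D \right)} = 8 + F$ ($M{\left(F,D \right)} = F - 2 \left(-4\right) = F - -8 = F + 8 = 8 + F$)
$M^{2}{\left(V,h{\left(5 \right)} \right)} = \left(8 + 16\right)^{2} = 24^{2} = 576$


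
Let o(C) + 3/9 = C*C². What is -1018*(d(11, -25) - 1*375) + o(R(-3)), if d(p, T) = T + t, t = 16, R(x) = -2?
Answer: 1172711/3 ≈ 3.9090e+5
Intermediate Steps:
o(C) = -⅓ + C³ (o(C) = -⅓ + C*C² = -⅓ + C³)
d(p, T) = 16 + T (d(p, T) = T + 16 = 16 + T)
-1018*(d(11, -25) - 1*375) + o(R(-3)) = -1018*((16 - 25) - 1*375) + (-⅓ + (-2)³) = -1018*(-9 - 375) + (-⅓ - 8) = -1018*(-384) - 25/3 = 390912 - 25/3 = 1172711/3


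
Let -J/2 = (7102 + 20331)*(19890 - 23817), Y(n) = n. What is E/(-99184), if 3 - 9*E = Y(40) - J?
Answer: -215458745/892656 ≈ -241.37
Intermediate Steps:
J = 215458782 (J = -2*(7102 + 20331)*(19890 - 23817) = -54866*(-3927) = -2*(-107729391) = 215458782)
E = 215458745/9 (E = ⅓ - (40 - 1*215458782)/9 = ⅓ - (40 - 215458782)/9 = ⅓ - ⅑*(-215458742) = ⅓ + 215458742/9 = 215458745/9 ≈ 2.3940e+7)
E/(-99184) = (215458745/9)/(-99184) = (215458745/9)*(-1/99184) = -215458745/892656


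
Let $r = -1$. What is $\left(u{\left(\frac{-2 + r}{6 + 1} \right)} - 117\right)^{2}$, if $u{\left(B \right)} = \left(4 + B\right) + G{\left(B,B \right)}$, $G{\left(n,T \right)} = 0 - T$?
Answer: $12769$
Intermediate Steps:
$G{\left(n,T \right)} = - T$
$u{\left(B \right)} = 4$ ($u{\left(B \right)} = \left(4 + B\right) - B = 4$)
$\left(u{\left(\frac{-2 + r}{6 + 1} \right)} - 117\right)^{2} = \left(4 - 117\right)^{2} = \left(-113\right)^{2} = 12769$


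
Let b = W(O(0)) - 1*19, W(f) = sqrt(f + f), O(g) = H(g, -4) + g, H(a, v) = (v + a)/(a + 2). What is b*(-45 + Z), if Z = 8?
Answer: 703 - 74*I ≈ 703.0 - 74.0*I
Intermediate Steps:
H(a, v) = (a + v)/(2 + a)
O(g) = g + (-4 + g)/(2 + g) (O(g) = (g - 4)/(2 + g) + g = (-4 + g)/(2 + g) + g = g + (-4 + g)/(2 + g))
W(f) = sqrt(2)*sqrt(f) (W(f) = sqrt(2*f) = sqrt(2)*sqrt(f))
b = -19 + 2*I (b = sqrt(2)*sqrt((-4 + 0 + 0*(2 + 0))/(2 + 0)) - 1*19 = sqrt(2)*sqrt((-4 + 0 + 0*2)/2) - 19 = sqrt(2)*sqrt((-4 + 0 + 0)/2) - 19 = sqrt(2)*sqrt((1/2)*(-4)) - 19 = sqrt(2)*sqrt(-2) - 19 = sqrt(2)*(I*sqrt(2)) - 19 = 2*I - 19 = -19 + 2*I ≈ -19.0 + 2.0*I)
b*(-45 + Z) = (-19 + 2*I)*(-45 + 8) = (-19 + 2*I)*(-37) = 703 - 74*I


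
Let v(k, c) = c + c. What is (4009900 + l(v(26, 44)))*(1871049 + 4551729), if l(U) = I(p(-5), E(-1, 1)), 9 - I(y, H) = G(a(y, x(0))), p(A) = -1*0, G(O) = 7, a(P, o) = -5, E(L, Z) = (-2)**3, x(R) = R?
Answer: 25754710347756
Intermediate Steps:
E(L, Z) = -8
v(k, c) = 2*c
p(A) = 0
I(y, H) = 2 (I(y, H) = 9 - 1*7 = 9 - 7 = 2)
l(U) = 2
(4009900 + l(v(26, 44)))*(1871049 + 4551729) = (4009900 + 2)*(1871049 + 4551729) = 4009902*6422778 = 25754710347756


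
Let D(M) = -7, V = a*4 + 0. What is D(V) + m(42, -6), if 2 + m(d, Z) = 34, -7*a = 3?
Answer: 25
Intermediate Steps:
a = -3/7 (a = -1/7*3 = -3/7 ≈ -0.42857)
m(d, Z) = 32 (m(d, Z) = -2 + 34 = 32)
V = -12/7 (V = -3/7*4 + 0 = -12/7 + 0 = -12/7 ≈ -1.7143)
D(V) + m(42, -6) = -7 + 32 = 25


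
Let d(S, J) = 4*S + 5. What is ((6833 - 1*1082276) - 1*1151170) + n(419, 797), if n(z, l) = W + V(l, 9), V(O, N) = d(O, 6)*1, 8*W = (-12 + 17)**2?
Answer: -17787335/8 ≈ -2.2234e+6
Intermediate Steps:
W = 25/8 (W = (-12 + 17)**2/8 = (1/8)*5**2 = (1/8)*25 = 25/8 ≈ 3.1250)
d(S, J) = 5 + 4*S
V(O, N) = 5 + 4*O (V(O, N) = (5 + 4*O)*1 = 5 + 4*O)
n(z, l) = 65/8 + 4*l (n(z, l) = 25/8 + (5 + 4*l) = 65/8 + 4*l)
((6833 - 1*1082276) - 1*1151170) + n(419, 797) = ((6833 - 1*1082276) - 1*1151170) + (65/8 + 4*797) = ((6833 - 1082276) - 1151170) + (65/8 + 3188) = (-1075443 - 1151170) + 25569/8 = -2226613 + 25569/8 = -17787335/8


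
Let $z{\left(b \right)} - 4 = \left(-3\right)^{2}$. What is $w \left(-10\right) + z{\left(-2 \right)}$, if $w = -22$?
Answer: $233$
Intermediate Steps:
$z{\left(b \right)} = 13$ ($z{\left(b \right)} = 4 + \left(-3\right)^{2} = 4 + 9 = 13$)
$w \left(-10\right) + z{\left(-2 \right)} = \left(-22\right) \left(-10\right) + 13 = 220 + 13 = 233$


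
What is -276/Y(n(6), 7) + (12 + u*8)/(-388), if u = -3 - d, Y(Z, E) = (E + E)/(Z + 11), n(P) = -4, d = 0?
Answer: -13383/97 ≈ -137.97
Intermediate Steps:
Y(Z, E) = 2*E/(11 + Z) (Y(Z, E) = (2*E)/(11 + Z) = 2*E/(11 + Z))
u = -3 (u = -3 - 1*0 = -3 + 0 = -3)
-276/Y(n(6), 7) + (12 + u*8)/(-388) = -276/(2*7/(11 - 4)) + (12 - 3*8)/(-388) = -276/(2*7/7) + (12 - 24)*(-1/388) = -276/(2*7*(⅐)) - 12*(-1/388) = -276/2 + 3/97 = -276*½ + 3/97 = -138 + 3/97 = -13383/97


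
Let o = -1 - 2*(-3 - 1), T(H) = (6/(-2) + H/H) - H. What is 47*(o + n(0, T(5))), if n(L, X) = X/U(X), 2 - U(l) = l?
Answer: 2632/9 ≈ 292.44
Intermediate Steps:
U(l) = 2 - l
T(H) = -2 - H (T(H) = (6*(-1/2) + 1) - H = (-3 + 1) - H = -2 - H)
n(L, X) = X/(2 - X)
o = 7 (o = -1 - 2*(-4) = -1 + 8 = 7)
47*(o + n(0, T(5))) = 47*(7 - (-2 - 1*5)/(-2 + (-2 - 1*5))) = 47*(7 - (-2 - 5)/(-2 + (-2 - 5))) = 47*(7 - 1*(-7)/(-2 - 7)) = 47*(7 - 1*(-7)/(-9)) = 47*(7 - 1*(-7)*(-1/9)) = 47*(7 - 7/9) = 47*(56/9) = 2632/9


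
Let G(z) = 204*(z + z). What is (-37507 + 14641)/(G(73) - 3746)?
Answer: -11433/13019 ≈ -0.87818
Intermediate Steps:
G(z) = 408*z (G(z) = 204*(2*z) = 408*z)
(-37507 + 14641)/(G(73) - 3746) = (-37507 + 14641)/(408*73 - 3746) = -22866/(29784 - 3746) = -22866/26038 = -22866*1/26038 = -11433/13019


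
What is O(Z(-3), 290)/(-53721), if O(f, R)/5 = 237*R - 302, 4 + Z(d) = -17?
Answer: -342140/53721 ≈ -6.3688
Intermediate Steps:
Z(d) = -21 (Z(d) = -4 - 17 = -21)
O(f, R) = -1510 + 1185*R (O(f, R) = 5*(237*R - 302) = 5*(-302 + 237*R) = -1510 + 1185*R)
O(Z(-3), 290)/(-53721) = (-1510 + 1185*290)/(-53721) = (-1510 + 343650)*(-1/53721) = 342140*(-1/53721) = -342140/53721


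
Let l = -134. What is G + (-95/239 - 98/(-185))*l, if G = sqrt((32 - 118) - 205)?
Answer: -783498/44215 + I*sqrt(291) ≈ -17.72 + 17.059*I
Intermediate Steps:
G = I*sqrt(291) (G = sqrt(-86 - 205) = sqrt(-291) = I*sqrt(291) ≈ 17.059*I)
G + (-95/239 - 98/(-185))*l = I*sqrt(291) + (-95/239 - 98/(-185))*(-134) = I*sqrt(291) + (-95*1/239 - 98*(-1/185))*(-134) = I*sqrt(291) + (-95/239 + 98/185)*(-134) = I*sqrt(291) + (5847/44215)*(-134) = I*sqrt(291) - 783498/44215 = -783498/44215 + I*sqrt(291)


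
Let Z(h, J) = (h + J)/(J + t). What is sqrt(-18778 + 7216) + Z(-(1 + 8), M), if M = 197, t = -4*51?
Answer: -188/7 + I*sqrt(11562) ≈ -26.857 + 107.53*I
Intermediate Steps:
t = -204
Z(h, J) = (J + h)/(-204 + J) (Z(h, J) = (h + J)/(J - 204) = (J + h)/(-204 + J))
sqrt(-18778 + 7216) + Z(-(1 + 8), M) = sqrt(-18778 + 7216) + (197 - (1 + 8))/(-204 + 197) = sqrt(-11562) + (197 - 1*9)/(-7) = I*sqrt(11562) - (197 - 9)/7 = I*sqrt(11562) - 1/7*188 = I*sqrt(11562) - 188/7 = -188/7 + I*sqrt(11562)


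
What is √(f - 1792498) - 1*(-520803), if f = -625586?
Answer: 520803 + 6*I*√67169 ≈ 5.208e+5 + 1555.0*I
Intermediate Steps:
√(f - 1792498) - 1*(-520803) = √(-625586 - 1792498) - 1*(-520803) = √(-2418084) + 520803 = 6*I*√67169 + 520803 = 520803 + 6*I*√67169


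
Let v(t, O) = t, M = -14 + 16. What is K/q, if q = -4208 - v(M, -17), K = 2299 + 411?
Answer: -271/421 ≈ -0.64371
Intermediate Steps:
M = 2
K = 2710
q = -4210 (q = -4208 - 1*2 = -4208 - 2 = -4210)
K/q = 2710/(-4210) = 2710*(-1/4210) = -271/421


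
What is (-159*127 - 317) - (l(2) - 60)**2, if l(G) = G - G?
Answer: -24110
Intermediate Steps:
l(G) = 0
(-159*127 - 317) - (l(2) - 60)**2 = (-159*127 - 317) - (0 - 60)**2 = (-20193 - 317) - 1*(-60)**2 = -20510 - 1*3600 = -20510 - 3600 = -24110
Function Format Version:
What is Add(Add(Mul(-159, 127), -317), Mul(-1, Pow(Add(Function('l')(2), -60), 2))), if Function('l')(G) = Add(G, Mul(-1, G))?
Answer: -24110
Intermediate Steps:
Function('l')(G) = 0
Add(Add(Mul(-159, 127), -317), Mul(-1, Pow(Add(Function('l')(2), -60), 2))) = Add(Add(Mul(-159, 127), -317), Mul(-1, Pow(Add(0, -60), 2))) = Add(Add(-20193, -317), Mul(-1, Pow(-60, 2))) = Add(-20510, Mul(-1, 3600)) = Add(-20510, -3600) = -24110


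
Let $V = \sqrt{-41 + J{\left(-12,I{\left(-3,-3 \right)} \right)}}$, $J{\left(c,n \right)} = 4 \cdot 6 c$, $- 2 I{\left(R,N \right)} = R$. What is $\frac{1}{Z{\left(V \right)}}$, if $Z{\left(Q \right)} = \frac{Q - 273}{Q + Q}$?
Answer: $\frac{2 \sqrt{329}}{\sqrt{329} + 273 i} \approx 0.00879 - 0.1323 i$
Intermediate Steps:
$I{\left(R,N \right)} = - \frac{R}{2}$
$J{\left(c,n \right)} = 24 c$
$V = i \sqrt{329}$ ($V = \sqrt{-41 + 24 \left(-12\right)} = \sqrt{-41 - 288} = \sqrt{-329} = i \sqrt{329} \approx 18.138 i$)
$Z{\left(Q \right)} = \frac{-273 + Q}{2 Q}$
$\frac{1}{Z{\left(V \right)}} = \frac{1}{\frac{1}{2} \frac{1}{i \sqrt{329}} \left(-273 + i \sqrt{329}\right)} = \frac{1}{\frac{1}{2} \left(- \frac{i \sqrt{329}}{329}\right) \left(-273 + i \sqrt{329}\right)} = \frac{1}{\left(- \frac{1}{658}\right) i \sqrt{329} \left(-273 + i \sqrt{329}\right)} = \frac{2 i \sqrt{329}}{-273 + i \sqrt{329}}$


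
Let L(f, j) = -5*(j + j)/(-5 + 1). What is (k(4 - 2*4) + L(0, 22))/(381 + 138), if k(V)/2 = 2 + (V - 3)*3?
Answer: 17/519 ≈ 0.032755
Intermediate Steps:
L(f, j) = 5*j/2 (L(f, j) = -5*2*j/(-4) = -5*2*j*(-1)/4 = -(-5)*j/2 = 5*j/2)
k(V) = -14 + 6*V (k(V) = 2*(2 + (V - 3)*3) = 2*(2 + (-3 + V)*3) = 2*(2 + (-9 + 3*V)) = 2*(-7 + 3*V) = -14 + 6*V)
(k(4 - 2*4) + L(0, 22))/(381 + 138) = ((-14 + 6*(4 - 2*4)) + (5/2)*22)/(381 + 138) = ((-14 + 6*(4 - 8)) + 55)/519 = ((-14 + 6*(-4)) + 55)*(1/519) = ((-14 - 24) + 55)*(1/519) = (-38 + 55)*(1/519) = 17*(1/519) = 17/519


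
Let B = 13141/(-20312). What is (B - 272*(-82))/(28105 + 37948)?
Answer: 453025707/1341668536 ≈ 0.33766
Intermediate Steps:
B = -13141/20312 (B = 13141*(-1/20312) = -13141/20312 ≈ -0.64696)
(B - 272*(-82))/(28105 + 37948) = (-13141/20312 - 272*(-82))/(28105 + 37948) = (-13141/20312 + 22304)/66053 = (453025707/20312)*(1/66053) = 453025707/1341668536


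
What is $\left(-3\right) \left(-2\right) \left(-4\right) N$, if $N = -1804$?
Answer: $43296$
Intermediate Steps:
$\left(-3\right) \left(-2\right) \left(-4\right) N = \left(-3\right) \left(-2\right) \left(-4\right) \left(-1804\right) = 6 \left(-4\right) \left(-1804\right) = \left(-24\right) \left(-1804\right) = 43296$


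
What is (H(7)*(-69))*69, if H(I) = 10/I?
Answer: -47610/7 ≈ -6801.4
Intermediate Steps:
(H(7)*(-69))*69 = ((10/7)*(-69))*69 = -690/7*69 = -47610/7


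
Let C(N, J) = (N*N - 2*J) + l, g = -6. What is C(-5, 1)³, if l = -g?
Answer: 24389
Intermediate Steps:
l = 6 (l = -1*(-6) = 6)
C(N, J) = 6 + N² - 2*J (C(N, J) = (N*N - 2*J) + 6 = (N² - 2*J) + 6 = 6 + N² - 2*J)
C(-5, 1)³ = (6 + (-5)² - 2*1)³ = (6 + 25 - 2)³ = 29³ = 24389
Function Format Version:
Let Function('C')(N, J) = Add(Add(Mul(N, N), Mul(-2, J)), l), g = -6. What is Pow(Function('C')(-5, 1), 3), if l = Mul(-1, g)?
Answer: 24389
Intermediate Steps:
l = 6 (l = Mul(-1, -6) = 6)
Function('C')(N, J) = Add(6, Pow(N, 2), Mul(-2, J)) (Function('C')(N, J) = Add(Add(Mul(N, N), Mul(-2, J)), 6) = Add(Add(Pow(N, 2), Mul(-2, J)), 6) = Add(6, Pow(N, 2), Mul(-2, J)))
Pow(Function('C')(-5, 1), 3) = Pow(Add(6, Pow(-5, 2), Mul(-2, 1)), 3) = Pow(Add(6, 25, -2), 3) = Pow(29, 3) = 24389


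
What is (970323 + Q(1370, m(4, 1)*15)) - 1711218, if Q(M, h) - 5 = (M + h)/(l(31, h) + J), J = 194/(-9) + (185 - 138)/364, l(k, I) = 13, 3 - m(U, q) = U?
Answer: -4091341486/5521 ≈ -7.4105e+5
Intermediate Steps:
m(U, q) = 3 - U
J = -70193/3276 (J = 194*(-⅑) + 47*(1/364) = -194/9 + 47/364 = -70193/3276 ≈ -21.426)
Q(M, h) = 5 - 3276*M/27605 - 3276*h/27605 (Q(M, h) = 5 + (M + h)/(13 - 70193/3276) = 5 + (M + h)/(-27605/3276) = 5 + (M + h)*(-3276/27605) = 5 + (-3276*M/27605 - 3276*h/27605) = 5 - 3276*M/27605 - 3276*h/27605)
(970323 + Q(1370, m(4, 1)*15)) - 1711218 = (970323 + (5 - 3276/27605*1370 - 3276*(3 - 1*4)*15/27605)) - 1711218 = (970323 + (5 - 897624/5521 - 3276*(3 - 4)*15/27605)) - 1711218 = (970323 + (5 - 897624/5521 - (-3276)*15/27605)) - 1711218 = (970323 + (5 - 897624/5521 - 3276/27605*(-15))) - 1711218 = (970323 + (5 - 897624/5521 + 9828/5521)) - 1711218 = (970323 - 860191/5521) - 1711218 = 5356293092/5521 - 1711218 = -4091341486/5521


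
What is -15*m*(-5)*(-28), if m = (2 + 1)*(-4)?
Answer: 25200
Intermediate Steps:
m = -12 (m = 3*(-4) = -12)
-15*m*(-5)*(-28) = -15*(-12*(-5))*(-28) = -900*(-28) = -15*(-1680) = 25200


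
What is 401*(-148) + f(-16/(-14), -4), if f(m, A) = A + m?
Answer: -415456/7 ≈ -59351.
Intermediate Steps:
401*(-148) + f(-16/(-14), -4) = 401*(-148) + (-4 - 16/(-14)) = -59348 + (-4 - 16*(-1/14)) = -59348 + (-4 + 8/7) = -59348 - 20/7 = -415456/7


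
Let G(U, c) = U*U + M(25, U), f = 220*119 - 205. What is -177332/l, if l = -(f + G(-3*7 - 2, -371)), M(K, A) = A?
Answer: 177332/26481 ≈ 6.6966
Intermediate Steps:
f = 25975 (f = 26180 - 205 = 25975)
G(U, c) = U + U² (G(U, c) = U*U + U = U² + U = U + U²)
l = -26481 (l = -(25975 + (-3*7 - 2)*(1 + (-3*7 - 2))) = -(25975 + (-21 - 2)*(1 + (-21 - 2))) = -(25975 - 23*(1 - 23)) = -(25975 - 23*(-22)) = -(25975 + 506) = -1*26481 = -26481)
-177332/l = -177332/(-26481) = -177332*(-1/26481) = 177332/26481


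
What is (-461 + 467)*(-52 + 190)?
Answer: 828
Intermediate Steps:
(-461 + 467)*(-52 + 190) = 6*138 = 828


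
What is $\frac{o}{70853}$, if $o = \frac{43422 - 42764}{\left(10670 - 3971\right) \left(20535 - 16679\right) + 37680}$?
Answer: $\frac{329}{916448978736} \approx 3.5899 \cdot 10^{-10}$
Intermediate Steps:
$o = \frac{329}{12934512}$ ($o = \frac{658}{6699 \cdot 3856 + 37680} = \frac{658}{25831344 + 37680} = \frac{658}{25869024} = 658 \cdot \frac{1}{25869024} = \frac{329}{12934512} \approx 2.5436 \cdot 10^{-5}$)
$\frac{o}{70853} = \frac{329}{12934512 \cdot 70853} = \frac{329}{12934512} \cdot \frac{1}{70853} = \frac{329}{916448978736}$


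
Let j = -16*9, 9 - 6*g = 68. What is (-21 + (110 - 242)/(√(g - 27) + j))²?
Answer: 9*(13496*√1326 + 5564947*I)/(288*√1326 + 124195*I) ≈ 403.4 - 1.5492*I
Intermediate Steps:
g = -59/6 (g = 3/2 - ⅙*68 = 3/2 - 34/3 = -59/6 ≈ -9.8333)
j = -144
(-21 + (110 - 242)/(√(g - 27) + j))² = (-21 + (110 - 242)/(√(-59/6 - 27) - 144))² = (-21 - 132/(√(-221/6) - 144))² = (-21 - 132/(I*√1326/6 - 144))² = (-21 - 132/(-144 + I*√1326/6))²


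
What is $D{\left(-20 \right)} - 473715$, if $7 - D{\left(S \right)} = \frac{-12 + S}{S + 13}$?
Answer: $- \frac{3315988}{7} \approx -4.7371 \cdot 10^{5}$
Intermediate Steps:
$D{\left(S \right)} = 7 - \frac{-12 + S}{13 + S}$ ($D{\left(S \right)} = 7 - \frac{-12 + S}{S + 13} = 7 - \frac{-12 + S}{13 + S}$)
$D{\left(-20 \right)} - 473715 = \frac{103 + 6 \left(-20\right)}{13 - 20} - 473715 = \frac{103 - 120}{-7} - 473715 = \left(- \frac{1}{7}\right) \left(-17\right) - 473715 = \frac{17}{7} - 473715 = - \frac{3315988}{7}$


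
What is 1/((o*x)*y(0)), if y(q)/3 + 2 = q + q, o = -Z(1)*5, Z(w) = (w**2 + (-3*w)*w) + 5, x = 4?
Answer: 1/360 ≈ 0.0027778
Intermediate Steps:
Z(w) = 5 - 2*w**2 (Z(w) = (w**2 - 3*w**2) + 5 = -2*w**2 + 5 = 5 - 2*w**2)
o = -15 (o = -(5 - 2*1**2)*5 = -(5 - 2*1)*5 = -(5 - 2)*5 = -1*3*5 = -3*5 = -15)
y(q) = -6 + 6*q (y(q) = -6 + 3*(q + q) = -6 + 3*(2*q) = -6 + 6*q)
1/((o*x)*y(0)) = 1/((-15*4)*(-6 + 6*0)) = 1/(-60*(-6 + 0)) = 1/(-60*(-6)) = 1/360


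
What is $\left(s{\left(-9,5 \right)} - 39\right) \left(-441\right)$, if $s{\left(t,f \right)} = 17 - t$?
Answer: $5733$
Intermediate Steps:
$\left(s{\left(-9,5 \right)} - 39\right) \left(-441\right) = \left(\left(17 - -9\right) - 39\right) \left(-441\right) = \left(\left(17 + 9\right) - 39\right) \left(-441\right) = \left(26 - 39\right) \left(-441\right) = \left(-13\right) \left(-441\right) = 5733$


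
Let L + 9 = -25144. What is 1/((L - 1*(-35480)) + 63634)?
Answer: 1/73961 ≈ 1.3521e-5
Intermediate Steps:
L = -25153 (L = -9 - 25144 = -25153)
1/((L - 1*(-35480)) + 63634) = 1/((-25153 - 1*(-35480)) + 63634) = 1/((-25153 + 35480) + 63634) = 1/(10327 + 63634) = 1/73961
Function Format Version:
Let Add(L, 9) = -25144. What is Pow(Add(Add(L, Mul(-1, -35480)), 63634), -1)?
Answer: Rational(1, 73961) ≈ 1.3521e-5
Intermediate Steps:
L = -25153 (L = Add(-9, -25144) = -25153)
Pow(Add(Add(L, Mul(-1, -35480)), 63634), -1) = Pow(Add(Add(-25153, Mul(-1, -35480)), 63634), -1) = Pow(Add(Add(-25153, 35480), 63634), -1) = Pow(Add(10327, 63634), -1) = Pow(73961, -1) = Rational(1, 73961)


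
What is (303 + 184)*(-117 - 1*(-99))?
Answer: -8766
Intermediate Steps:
(303 + 184)*(-117 - 1*(-99)) = 487*(-117 + 99) = 487*(-18) = -8766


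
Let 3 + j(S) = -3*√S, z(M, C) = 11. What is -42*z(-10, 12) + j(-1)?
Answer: -465 - 3*I ≈ -465.0 - 3.0*I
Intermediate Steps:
j(S) = -3 - 3*√S
-42*z(-10, 12) + j(-1) = -42*11 + (-3 - 3*I) = -462 + (-3 - 3*I) = -465 - 3*I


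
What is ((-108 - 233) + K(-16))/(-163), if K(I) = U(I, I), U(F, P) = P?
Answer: 357/163 ≈ 2.1902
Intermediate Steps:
K(I) = I
((-108 - 233) + K(-16))/(-163) = ((-108 - 233) - 16)/(-163) = (-341 - 16)*(-1/163) = -357*(-1/163) = 357/163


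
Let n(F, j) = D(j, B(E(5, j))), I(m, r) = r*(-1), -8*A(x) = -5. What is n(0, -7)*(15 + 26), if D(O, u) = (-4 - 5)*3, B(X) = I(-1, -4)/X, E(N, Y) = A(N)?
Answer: -1107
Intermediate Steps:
A(x) = 5/8 (A(x) = -⅛*(-5) = 5/8)
E(N, Y) = 5/8
I(m, r) = -r
B(X) = 4/X (B(X) = (-1*(-4))/X = 4/X)
D(O, u) = -27 (D(O, u) = -9*3 = -27)
n(F, j) = -27
n(0, -7)*(15 + 26) = -27*(15 + 26) = -27*41 = -1107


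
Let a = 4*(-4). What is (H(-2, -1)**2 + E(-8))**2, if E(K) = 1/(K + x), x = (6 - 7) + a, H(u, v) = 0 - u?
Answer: 9801/625 ≈ 15.682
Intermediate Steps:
a = -16
H(u, v) = -u
x = -17 (x = (6 - 7) - 16 = -1 - 16 = -17)
E(K) = 1/(-17 + K) (E(K) = 1/(K - 17) = 1/(-17 + K))
(H(-2, -1)**2 + E(-8))**2 = ((-1*(-2))**2 + 1/(-17 - 8))**2 = (2**2 + 1/(-25))**2 = (4 - 1/25)**2 = (99/25)**2 = 9801/625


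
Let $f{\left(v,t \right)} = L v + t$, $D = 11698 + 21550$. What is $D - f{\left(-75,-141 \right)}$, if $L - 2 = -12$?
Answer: $32639$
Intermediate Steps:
$L = -10$ ($L = 2 - 12 = -10$)
$D = 33248$
$f{\left(v,t \right)} = t - 10 v$ ($f{\left(v,t \right)} = - 10 v + t = t - 10 v$)
$D - f{\left(-75,-141 \right)} = 33248 - \left(-141 - -750\right) = 33248 - \left(-141 + 750\right) = 33248 - 609 = 32639$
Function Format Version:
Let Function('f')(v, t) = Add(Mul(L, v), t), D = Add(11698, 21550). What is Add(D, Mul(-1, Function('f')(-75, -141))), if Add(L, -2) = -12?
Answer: 32639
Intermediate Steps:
L = -10 (L = Add(2, -12) = -10)
D = 33248
Function('f')(v, t) = Add(t, Mul(-10, v)) (Function('f')(v, t) = Add(Mul(-10, v), t) = Add(t, Mul(-10, v)))
Add(D, Mul(-1, Function('f')(-75, -141))) = Add(33248, Mul(-1, Add(-141, Mul(-10, -75)))) = Add(33248, Mul(-1, Add(-141, 750))) = Add(33248, Mul(-1, 609)) = Add(33248, -609) = 32639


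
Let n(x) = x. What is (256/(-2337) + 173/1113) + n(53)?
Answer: 45992222/867027 ≈ 53.046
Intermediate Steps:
(256/(-2337) + 173/1113) + n(53) = (256/(-2337) + 173/1113) + 53 = (256*(-1/2337) + 173*(1/1113)) + 53 = (-256/2337 + 173/1113) + 53 = 39791/867027 + 53 = 45992222/867027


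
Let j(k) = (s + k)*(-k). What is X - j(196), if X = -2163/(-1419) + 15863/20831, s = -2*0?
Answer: 378537790558/9853063 ≈ 38418.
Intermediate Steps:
s = 0
X = 22522350/9853063 (X = -2163*(-1/1419) + 15863*(1/20831) = 721/473 + 15863/20831 = 22522350/9853063 ≈ 2.2858)
j(k) = -k**2 (j(k) = (0 + k)*(-k) = k*(-k) = -k**2)
X - j(196) = 22522350/9853063 - (-1)*196**2 = 22522350/9853063 - (-1)*38416 = 22522350/9853063 - 1*(-38416) = 22522350/9853063 + 38416 = 378537790558/9853063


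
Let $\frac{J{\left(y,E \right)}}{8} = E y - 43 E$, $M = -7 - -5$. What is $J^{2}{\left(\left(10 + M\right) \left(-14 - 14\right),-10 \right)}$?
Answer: $456249600$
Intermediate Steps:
$M = -2$ ($M = -7 + 5 = -2$)
$J{\left(y,E \right)} = - 344 E + 8 E y$ ($J{\left(y,E \right)} = 8 \left(E y - 43 E\right) = 8 \left(- 43 E + E y\right) = - 344 E + 8 E y$)
$J^{2}{\left(\left(10 + M\right) \left(-14 - 14\right),-10 \right)} = \left(8 \left(-10\right) \left(-43 + \left(10 - 2\right) \left(-14 - 14\right)\right)\right)^{2} = \left(8 \left(-10\right) \left(-43 + 8 \left(-28\right)\right)\right)^{2} = \left(8 \left(-10\right) \left(-43 - 224\right)\right)^{2} = \left(8 \left(-10\right) \left(-267\right)\right)^{2} = 21360^{2} = 456249600$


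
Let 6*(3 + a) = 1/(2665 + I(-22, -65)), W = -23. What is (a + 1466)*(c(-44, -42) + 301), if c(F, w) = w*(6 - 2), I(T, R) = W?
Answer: 3084466441/15852 ≈ 1.9458e+5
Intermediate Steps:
I(T, R) = -23
c(F, w) = 4*w (c(F, w) = w*4 = 4*w)
a = -47555/15852 (a = -3 + 1/(6*(2665 - 23)) = -3 + (⅙)/2642 = -3 + (⅙)*(1/2642) = -3 + 1/15852 = -47555/15852 ≈ -2.9999)
(a + 1466)*(c(-44, -42) + 301) = (-47555/15852 + 1466)*(4*(-42) + 301) = 23191477*(-168 + 301)/15852 = (23191477/15852)*133 = 3084466441/15852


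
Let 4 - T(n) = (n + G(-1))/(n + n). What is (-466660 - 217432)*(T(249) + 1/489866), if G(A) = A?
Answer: -1760355815162/734799 ≈ -2.3957e+6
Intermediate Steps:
T(n) = 4 - (-1 + n)/(2*n) (T(n) = 4 - (n - 1)/(n + n) = 4 - (-1 + n)/(2*n))
(-466660 - 217432)*(T(249) + 1/489866) = (-466660 - 217432)*((½)*(1 + 7*249)/249 + 1/489866) = -684092*((½)*(1/249)*(1 + 1743) + 1/489866) = -684092*((½)*(1/249)*1744 + 1/489866) = -684092*(872/249 + 1/489866) = -684092*5146547/1469598 = -1760355815162/734799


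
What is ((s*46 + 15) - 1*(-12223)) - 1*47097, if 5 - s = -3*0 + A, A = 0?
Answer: -34629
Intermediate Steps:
s = 5 (s = 5 - (-3*0 + 0) = 5 - (0 + 0) = 5 - 1*0 = 5 + 0 = 5)
((s*46 + 15) - 1*(-12223)) - 1*47097 = ((5*46 + 15) - 1*(-12223)) - 1*47097 = ((230 + 15) + 12223) - 47097 = (245 + 12223) - 47097 = 12468 - 47097 = -34629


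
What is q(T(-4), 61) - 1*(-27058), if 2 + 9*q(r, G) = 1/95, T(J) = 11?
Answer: 2570489/95 ≈ 27058.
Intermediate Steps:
q(r, G) = -21/95 (q(r, G) = -2/9 + (⅑)/95 = -2/9 + (⅑)*(1/95) = -2/9 + 1/855 = -21/95)
q(T(-4), 61) - 1*(-27058) = -21/95 - 1*(-27058) = -21/95 + 27058 = 2570489/95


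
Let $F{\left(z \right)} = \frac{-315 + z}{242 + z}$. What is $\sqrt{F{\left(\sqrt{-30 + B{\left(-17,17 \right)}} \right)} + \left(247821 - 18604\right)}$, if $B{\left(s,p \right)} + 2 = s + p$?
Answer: $\frac{\sqrt{2} \sqrt{\frac{55470199 + 916872 i \sqrt{2}}{121 + 2 i \sqrt{2}}}}{2} \approx 478.76 + 5.6158 \cdot 10^{-5} i$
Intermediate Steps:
$B{\left(s,p \right)} = -2 + p + s$ ($B{\left(s,p \right)} = -2 + \left(s + p\right) = -2 + \left(p + s\right) = -2 + p + s$)
$F{\left(z \right)} = \frac{-315 + z}{242 + z}$
$\sqrt{F{\left(\sqrt{-30 + B{\left(-17,17 \right)}} \right)} + \left(247821 - 18604\right)} = \sqrt{\frac{-315 + \sqrt{-30 - 2}}{242 + \sqrt{-30 - 2}} + \left(247821 - 18604\right)} = \sqrt{\frac{-315 + \sqrt{-30 - 2}}{242 + \sqrt{-30 - 2}} + 229217} = \sqrt{\frac{-315 + \sqrt{-32}}{242 + \sqrt{-32}} + 229217} = \sqrt{\frac{-315 + 4 i \sqrt{2}}{242 + 4 i \sqrt{2}} + 229217} = \sqrt{229217 + \frac{-315 + 4 i \sqrt{2}}{242 + 4 i \sqrt{2}}}$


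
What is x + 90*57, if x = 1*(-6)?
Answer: 5124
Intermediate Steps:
x = -6
x + 90*57 = -6 + 90*57 = -6 + 5130 = 5124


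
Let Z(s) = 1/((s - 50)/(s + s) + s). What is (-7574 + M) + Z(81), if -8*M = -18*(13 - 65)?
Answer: -101159561/13153 ≈ -7691.0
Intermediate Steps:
M = -117 (M = -(-9)*(13 - 65)/4 = -(-9)*(-52)/4 = -1/8*936 = -117)
Z(s) = 1/(s + (-50 + s)/(2*s)) (Z(s) = 1/((-50 + s)/((2*s)) + s) = 1/((-50 + s)*(1/(2*s)) + s) = 1/((-50 + s)/(2*s) + s) = 1/(s + (-50 + s)/(2*s)))
(-7574 + M) + Z(81) = (-7574 - 117) + 2*81/(-50 + 81 + 2*81**2) = -7691 + 2*81/(-50 + 81 + 2*6561) = -7691 + 2*81/(-50 + 81 + 13122) = -7691 + 2*81/13153 = -7691 + 2*81*(1/13153) = -7691 + 162/13153 = -101159561/13153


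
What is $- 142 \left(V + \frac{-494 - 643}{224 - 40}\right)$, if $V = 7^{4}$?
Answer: $- \frac{31285937}{92} \approx -3.4006 \cdot 10^{5}$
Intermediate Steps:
$V = 2401$
$- 142 \left(V + \frac{-494 - 643}{224 - 40}\right) = - 142 \left(2401 + \frac{-494 - 643}{224 - 40}\right) = - 142 \left(2401 - \frac{1137}{184}\right) = \left(-142\right) \frac{440647}{184} = - \frac{31285937}{92}$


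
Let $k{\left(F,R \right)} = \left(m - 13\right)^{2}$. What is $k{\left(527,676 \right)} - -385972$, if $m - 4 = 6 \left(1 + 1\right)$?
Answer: $385981$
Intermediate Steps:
$m = 16$ ($m = 4 + 6 \left(1 + 1\right) = 4 + 6 \cdot 2 = 4 + 12 = 16$)
$k{\left(F,R \right)} = 9$ ($k{\left(F,R \right)} = \left(16 - 13\right)^{2} = 3^{2} = 9$)
$k{\left(527,676 \right)} - -385972 = 9 - -385972 = 9 + 385972 = 385981$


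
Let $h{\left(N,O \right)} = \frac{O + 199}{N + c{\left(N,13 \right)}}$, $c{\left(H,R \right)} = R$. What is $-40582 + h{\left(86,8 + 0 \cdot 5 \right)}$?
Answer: $- \frac{446379}{11} \approx -40580.0$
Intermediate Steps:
$h{\left(N,O \right)} = \frac{199 + O}{13 + N}$ ($h{\left(N,O \right)} = \frac{O + 199}{N + 13} = \frac{199 + O}{13 + N}$)
$-40582 + h{\left(86,8 + 0 \cdot 5 \right)} = -40582 + \frac{199 + \left(8 + 0 \cdot 5\right)}{13 + 86} = -40582 + \frac{199 + \left(8 + 0\right)}{99} = -40582 + \frac{199 + 8}{99} = -40582 + \frac{1}{99} \cdot 207 = -40582 + \frac{23}{11} = - \frac{446379}{11}$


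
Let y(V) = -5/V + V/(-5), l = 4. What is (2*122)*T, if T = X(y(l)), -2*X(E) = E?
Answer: 2501/10 ≈ 250.10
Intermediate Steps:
y(V) = -5/V - V/5 (y(V) = -5/V + V*(-⅕) = -5/V - V/5)
X(E) = -E/2
T = 41/40 (T = -(-5/4 - ⅕*4)/2 = -(-5*¼ - ⅘)/2 = -(-5/4 - ⅘)/2 = -½*(-41/20) = 41/40 ≈ 1.0250)
(2*122)*T = (2*122)*(41/40) = 244*(41/40) = 2501/10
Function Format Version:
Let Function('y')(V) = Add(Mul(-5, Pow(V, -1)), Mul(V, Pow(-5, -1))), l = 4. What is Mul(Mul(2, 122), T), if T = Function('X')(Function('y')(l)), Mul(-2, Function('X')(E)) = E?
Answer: Rational(2501, 10) ≈ 250.10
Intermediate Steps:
Function('y')(V) = Add(Mul(-5, Pow(V, -1)), Mul(Rational(-1, 5), V)) (Function('y')(V) = Add(Mul(-5, Pow(V, -1)), Mul(V, Rational(-1, 5))) = Add(Mul(-5, Pow(V, -1)), Mul(Rational(-1, 5), V)))
Function('X')(E) = Mul(Rational(-1, 2), E)
T = Rational(41, 40) (T = Mul(Rational(-1, 2), Add(Mul(-5, Pow(4, -1)), Mul(Rational(-1, 5), 4))) = Mul(Rational(-1, 2), Add(Mul(-5, Rational(1, 4)), Rational(-4, 5))) = Mul(Rational(-1, 2), Add(Rational(-5, 4), Rational(-4, 5))) = Mul(Rational(-1, 2), Rational(-41, 20)) = Rational(41, 40) ≈ 1.0250)
Mul(Mul(2, 122), T) = Mul(Mul(2, 122), Rational(41, 40)) = Mul(244, Rational(41, 40)) = Rational(2501, 10)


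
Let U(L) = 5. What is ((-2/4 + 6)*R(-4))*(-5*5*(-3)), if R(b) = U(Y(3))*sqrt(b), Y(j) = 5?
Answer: 4125*I ≈ 4125.0*I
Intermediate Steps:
R(b) = 5*sqrt(b)
((-2/4 + 6)*R(-4))*(-5*5*(-3)) = ((-2/4 + 6)*(5*sqrt(-4)))*(-5*5*(-3)) = ((-2*1/4 + 6)*(5*(2*I)))*(-25*(-3)) = ((-1/2 + 6)*(10*I))*75 = (11*(10*I)/2)*75 = (55*I)*75 = 4125*I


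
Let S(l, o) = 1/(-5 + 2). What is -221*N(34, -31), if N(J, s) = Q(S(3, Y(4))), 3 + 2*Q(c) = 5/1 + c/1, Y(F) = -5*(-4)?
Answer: -1105/6 ≈ -184.17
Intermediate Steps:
Y(F) = 20
S(l, o) = -⅓ (S(l, o) = 1/(-3) = -⅓)
Q(c) = 1 + c/2 (Q(c) = -3/2 + (5/1 + c/1)/2 = -3/2 + (5*1 + c*1)/2 = -3/2 + (5 + c)/2 = -3/2 + (5/2 + c/2) = 1 + c/2)
N(J, s) = ⅚ (N(J, s) = 1 + (½)*(-⅓) = 1 - ⅙ = ⅚)
-221*N(34, -31) = -221*⅚ = -1105/6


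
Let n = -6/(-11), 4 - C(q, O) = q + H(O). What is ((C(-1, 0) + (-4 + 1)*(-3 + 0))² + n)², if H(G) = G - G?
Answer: 4674244/121 ≈ 38630.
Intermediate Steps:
H(G) = 0
C(q, O) = 4 - q (C(q, O) = 4 - (q + 0) = 4 - q)
n = 6/11 (n = -6*(-1/11) = 6/11 ≈ 0.54545)
((C(-1, 0) + (-4 + 1)*(-3 + 0))² + n)² = (((4 - 1*(-1)) + (-4 + 1)*(-3 + 0))² + 6/11)² = (((4 + 1) - 3*(-3))² + 6/11)² = ((5 + 9)² + 6/11)² = (14² + 6/11)² = (196 + 6/11)² = (2162/11)² = 4674244/121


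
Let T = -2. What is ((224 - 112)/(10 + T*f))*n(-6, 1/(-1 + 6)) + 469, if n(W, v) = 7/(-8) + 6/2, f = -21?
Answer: 12313/26 ≈ 473.58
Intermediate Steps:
n(W, v) = 17/8 (n(W, v) = 7*(-1/8) + 6*(1/2) = -7/8 + 3 = 17/8)
((224 - 112)/(10 + T*f))*n(-6, 1/(-1 + 6)) + 469 = ((224 - 112)/(10 - 2*(-21)))*(17/8) + 469 = (112/(10 + 42))*(17/8) + 469 = (112/52)*(17/8) + 469 = (112*(1/52))*(17/8) + 469 = (28/13)*(17/8) + 469 = 119/26 + 469 = 12313/26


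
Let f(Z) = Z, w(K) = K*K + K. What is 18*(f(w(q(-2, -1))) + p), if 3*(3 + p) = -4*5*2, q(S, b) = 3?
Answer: -78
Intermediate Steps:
p = -49/3 (p = -3 + (-4*5*2)/3 = -3 + (-20*2)/3 = -3 + (⅓)*(-40) = -3 - 40/3 = -49/3 ≈ -16.333)
w(K) = K + K² (w(K) = K² + K = K + K²)
18*(f(w(q(-2, -1))) + p) = 18*(3*(1 + 3) - 49/3) = 18*(3*4 - 49/3) = 18*(12 - 49/3) = 18*(-13/3) = -78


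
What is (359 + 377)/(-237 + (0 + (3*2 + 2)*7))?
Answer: -736/181 ≈ -4.0663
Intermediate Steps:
(359 + 377)/(-237 + (0 + (3*2 + 2)*7)) = 736/(-237 + (0 + (6 + 2)*7)) = 736/(-237 + (0 + 8*7)) = 736/(-237 + (0 + 56)) = 736/(-237 + 56) = 736/(-181) = 736*(-1/181) = -736/181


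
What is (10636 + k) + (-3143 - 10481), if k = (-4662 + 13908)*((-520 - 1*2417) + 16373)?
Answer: 124226268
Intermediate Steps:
k = 124229256 (k = 9246*((-520 - 2417) + 16373) = 9246*(-2937 + 16373) = 9246*13436 = 124229256)
(10636 + k) + (-3143 - 10481) = (10636 + 124229256) + (-3143 - 10481) = 124239892 - 13624 = 124226268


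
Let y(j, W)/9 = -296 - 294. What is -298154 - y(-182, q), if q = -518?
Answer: -292844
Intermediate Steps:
y(j, W) = -5310 (y(j, W) = 9*(-296 - 294) = 9*(-590) = -5310)
-298154 - y(-182, q) = -298154 - 1*(-5310) = -298154 + 5310 = -292844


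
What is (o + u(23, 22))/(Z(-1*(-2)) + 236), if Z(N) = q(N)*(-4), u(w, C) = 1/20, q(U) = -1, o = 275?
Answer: 5501/4800 ≈ 1.1460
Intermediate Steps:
u(w, C) = 1/20
Z(N) = 4 (Z(N) = -1*(-4) = 4)
(o + u(23, 22))/(Z(-1*(-2)) + 236) = (275 + 1/20)/(4 + 236) = (5501/20)/240 = (5501/20)*(1/240) = 5501/4800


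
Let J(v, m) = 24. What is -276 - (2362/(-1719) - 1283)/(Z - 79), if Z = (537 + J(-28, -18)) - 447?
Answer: -14397701/60165 ≈ -239.30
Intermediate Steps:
Z = 114 (Z = (537 + 24) - 447 = 561 - 447 = 114)
-276 - (2362/(-1719) - 1283)/(Z - 79) = -276 - (2362/(-1719) - 1283)/(114 - 79) = -276 - (2362*(-1/1719) - 1283)/35 = -276 - (-2362/1719 - 1283)/35 = -276 - (-2207839)/(1719*35) = -276 - 1*(-2207839/60165) = -276 + 2207839/60165 = -14397701/60165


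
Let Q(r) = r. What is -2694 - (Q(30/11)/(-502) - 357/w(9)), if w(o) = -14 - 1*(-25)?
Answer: -7348512/2761 ≈ -2661.5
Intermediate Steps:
w(o) = 11 (w(o) = -14 + 25 = 11)
-2694 - (Q(30/11)/(-502) - 357/w(9)) = -2694 - ((30/11)/(-502) - 357/11) = -2694 - ((30*(1/11))*(-1/502) - 357*1/11) = -2694 - ((30/11)*(-1/502) - 357/11) = -2694 - (-15/2761 - 357/11) = -2694 - 1*(-89622/2761) = -2694 + 89622/2761 = -7348512/2761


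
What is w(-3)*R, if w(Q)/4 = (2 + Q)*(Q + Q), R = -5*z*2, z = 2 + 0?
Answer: -480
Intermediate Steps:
z = 2
R = -20 (R = -5*2*2 = -10*2 = -20)
w(Q) = 8*Q*(2 + Q) (w(Q) = 4*((2 + Q)*(Q + Q)) = 4*((2 + Q)*(2*Q)) = 4*(2*Q*(2 + Q)) = 8*Q*(2 + Q))
w(-3)*R = (8*(-3)*(2 - 3))*(-20) = (8*(-3)*(-1))*(-20) = 24*(-20) = -480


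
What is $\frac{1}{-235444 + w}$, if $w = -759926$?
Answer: $- \frac{1}{995370} \approx -1.0047 \cdot 10^{-6}$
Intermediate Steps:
$\frac{1}{-235444 + w} = \frac{1}{-235444 - 759926} = \frac{1}{-995370} = - \frac{1}{995370}$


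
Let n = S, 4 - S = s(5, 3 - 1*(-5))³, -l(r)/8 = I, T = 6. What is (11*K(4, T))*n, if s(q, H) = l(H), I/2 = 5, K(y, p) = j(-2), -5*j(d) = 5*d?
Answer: 11264088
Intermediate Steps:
j(d) = -d
K(y, p) = 2 (K(y, p) = -1*(-2) = 2)
I = 10 (I = 2*5 = 10)
l(r) = -80 (l(r) = -8*10 = -80)
s(q, H) = -80
S = 512004 (S = 4 - 1*(-80)³ = 4 - 1*(-512000) = 4 + 512000 = 512004)
n = 512004
(11*K(4, T))*n = (11*2)*512004 = 22*512004 = 11264088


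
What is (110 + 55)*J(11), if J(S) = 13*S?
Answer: 23595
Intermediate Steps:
(110 + 55)*J(11) = (110 + 55)*(13*11) = 165*143 = 23595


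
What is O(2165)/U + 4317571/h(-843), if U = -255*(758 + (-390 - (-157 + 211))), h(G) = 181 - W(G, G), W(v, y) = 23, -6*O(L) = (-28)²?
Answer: 518561895923/18976590 ≈ 27326.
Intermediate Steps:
O(L) = -392/3 (O(L) = -⅙*(-28)² = -⅙*784 = -392/3)
h(G) = 158 (h(G) = 181 - 1*23 = 181 - 23 = 158)
U = -80070 (U = -255*(758 + (-390 - 1*54)) = -255*(758 + (-390 - 54)) = -255*(758 - 444) = -255*314 = -80070)
O(2165)/U + 4317571/h(-843) = -392/3/(-80070) + 4317571/158 = -392/3*(-1/80070) + 4317571*(1/158) = 196/120105 + 4317571/158 = 518561895923/18976590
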